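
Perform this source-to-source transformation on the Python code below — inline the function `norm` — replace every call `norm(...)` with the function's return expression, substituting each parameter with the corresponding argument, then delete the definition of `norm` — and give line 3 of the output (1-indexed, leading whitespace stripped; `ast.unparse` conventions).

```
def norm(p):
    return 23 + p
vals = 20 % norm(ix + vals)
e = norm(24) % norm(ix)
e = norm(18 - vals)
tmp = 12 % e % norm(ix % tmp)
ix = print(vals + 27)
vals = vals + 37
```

Transformed code:
vals = 20 % (23 + (ix + vals))
e = (23 + 24) % (23 + ix)
e = 23 + (18 - vals)
tmp = 12 % e % (23 + ix % tmp)
ix = print(vals + 27)
vals = vals + 37

e = 23 + (18 - vals)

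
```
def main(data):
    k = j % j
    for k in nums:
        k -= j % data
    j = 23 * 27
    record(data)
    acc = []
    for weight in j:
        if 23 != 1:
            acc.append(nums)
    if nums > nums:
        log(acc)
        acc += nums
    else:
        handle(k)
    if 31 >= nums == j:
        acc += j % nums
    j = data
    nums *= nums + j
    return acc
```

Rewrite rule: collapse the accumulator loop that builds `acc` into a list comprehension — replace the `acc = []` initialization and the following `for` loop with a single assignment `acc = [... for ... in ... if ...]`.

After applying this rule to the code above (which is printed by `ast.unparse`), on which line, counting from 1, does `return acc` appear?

17

Transformed code:
def main(data):
    k = j % j
    for k in nums:
        k -= j % data
    j = 23 * 27
    record(data)
    acc = [nums for weight in j if 23 != 1]
    if nums > nums:
        log(acc)
        acc += nums
    else:
        handle(k)
    if 31 >= nums == j:
        acc += j % nums
    j = data
    nums *= nums + j
    return acc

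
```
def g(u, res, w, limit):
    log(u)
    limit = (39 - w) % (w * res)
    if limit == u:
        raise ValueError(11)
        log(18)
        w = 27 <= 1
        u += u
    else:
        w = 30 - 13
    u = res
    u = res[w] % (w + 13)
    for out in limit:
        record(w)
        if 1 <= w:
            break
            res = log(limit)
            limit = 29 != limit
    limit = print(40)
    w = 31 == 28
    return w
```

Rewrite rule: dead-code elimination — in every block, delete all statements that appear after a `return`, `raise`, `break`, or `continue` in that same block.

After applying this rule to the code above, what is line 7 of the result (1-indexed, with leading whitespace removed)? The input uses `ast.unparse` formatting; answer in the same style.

w = 30 - 13

Transformed code:
def g(u, res, w, limit):
    log(u)
    limit = (39 - w) % (w * res)
    if limit == u:
        raise ValueError(11)
    else:
        w = 30 - 13
    u = res
    u = res[w] % (w + 13)
    for out in limit:
        record(w)
        if 1 <= w:
            break
    limit = print(40)
    w = 31 == 28
    return w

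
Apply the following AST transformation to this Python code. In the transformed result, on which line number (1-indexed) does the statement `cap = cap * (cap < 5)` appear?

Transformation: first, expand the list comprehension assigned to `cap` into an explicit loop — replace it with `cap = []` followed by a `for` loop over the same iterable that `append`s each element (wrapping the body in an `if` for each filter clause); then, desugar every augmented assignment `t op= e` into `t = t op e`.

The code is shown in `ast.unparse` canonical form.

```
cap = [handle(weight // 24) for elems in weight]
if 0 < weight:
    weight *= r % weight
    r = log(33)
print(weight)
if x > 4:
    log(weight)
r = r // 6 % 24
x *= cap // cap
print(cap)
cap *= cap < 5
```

13

Transformed code:
cap = []
for elems in weight:
    cap.append(handle(weight // 24))
if 0 < weight:
    weight = weight * (r % weight)
    r = log(33)
print(weight)
if x > 4:
    log(weight)
r = r // 6 % 24
x = x * (cap // cap)
print(cap)
cap = cap * (cap < 5)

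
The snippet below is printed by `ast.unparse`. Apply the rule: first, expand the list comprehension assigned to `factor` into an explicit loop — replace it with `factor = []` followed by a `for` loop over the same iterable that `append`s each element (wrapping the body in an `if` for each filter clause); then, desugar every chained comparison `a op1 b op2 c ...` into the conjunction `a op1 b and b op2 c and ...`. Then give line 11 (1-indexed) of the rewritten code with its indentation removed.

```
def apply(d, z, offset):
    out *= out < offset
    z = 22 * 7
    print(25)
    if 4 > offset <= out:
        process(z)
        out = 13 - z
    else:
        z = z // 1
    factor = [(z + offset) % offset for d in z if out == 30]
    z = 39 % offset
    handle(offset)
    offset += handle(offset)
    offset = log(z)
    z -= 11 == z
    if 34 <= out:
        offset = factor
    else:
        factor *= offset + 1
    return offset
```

Transformed code:
def apply(d, z, offset):
    out *= out < offset
    z = 22 * 7
    print(25)
    if 4 > offset and offset <= out:
        process(z)
        out = 13 - z
    else:
        z = z // 1
    factor = []
    for d in z:
        if out == 30:
            factor.append((z + offset) % offset)
    z = 39 % offset
    handle(offset)
    offset += handle(offset)
    offset = log(z)
    z -= 11 == z
    if 34 <= out:
        offset = factor
    else:
        factor *= offset + 1
    return offset

for d in z:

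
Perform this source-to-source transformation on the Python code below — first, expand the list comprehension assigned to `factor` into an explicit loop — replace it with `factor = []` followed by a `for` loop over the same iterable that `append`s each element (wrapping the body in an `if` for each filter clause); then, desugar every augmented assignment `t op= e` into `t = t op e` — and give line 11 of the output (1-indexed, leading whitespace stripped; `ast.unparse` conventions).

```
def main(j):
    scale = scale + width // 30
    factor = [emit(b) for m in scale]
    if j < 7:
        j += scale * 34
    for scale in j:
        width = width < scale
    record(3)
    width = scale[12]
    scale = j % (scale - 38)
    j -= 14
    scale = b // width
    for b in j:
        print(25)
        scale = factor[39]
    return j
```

Transformed code:
def main(j):
    scale = scale + width // 30
    factor = []
    for m in scale:
        factor.append(emit(b))
    if j < 7:
        j = j + scale * 34
    for scale in j:
        width = width < scale
    record(3)
    width = scale[12]
    scale = j % (scale - 38)
    j = j - 14
    scale = b // width
    for b in j:
        print(25)
        scale = factor[39]
    return j

width = scale[12]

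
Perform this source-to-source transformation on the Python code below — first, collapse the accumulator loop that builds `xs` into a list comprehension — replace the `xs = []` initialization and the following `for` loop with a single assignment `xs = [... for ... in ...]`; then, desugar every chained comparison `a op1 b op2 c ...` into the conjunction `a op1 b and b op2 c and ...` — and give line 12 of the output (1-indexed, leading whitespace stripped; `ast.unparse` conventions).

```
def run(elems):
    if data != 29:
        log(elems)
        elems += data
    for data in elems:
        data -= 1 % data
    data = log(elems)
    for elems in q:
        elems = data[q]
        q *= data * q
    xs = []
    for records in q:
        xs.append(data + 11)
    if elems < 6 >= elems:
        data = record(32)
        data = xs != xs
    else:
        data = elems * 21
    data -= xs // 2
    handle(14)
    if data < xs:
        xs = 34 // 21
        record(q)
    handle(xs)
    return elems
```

Transformed code:
def run(elems):
    if data != 29:
        log(elems)
        elems += data
    for data in elems:
        data -= 1 % data
    data = log(elems)
    for elems in q:
        elems = data[q]
        q *= data * q
    xs = [data + 11 for records in q]
    if elems < 6 and 6 >= elems:
        data = record(32)
        data = xs != xs
    else:
        data = elems * 21
    data -= xs // 2
    handle(14)
    if data < xs:
        xs = 34 // 21
        record(q)
    handle(xs)
    return elems

if elems < 6 and 6 >= elems:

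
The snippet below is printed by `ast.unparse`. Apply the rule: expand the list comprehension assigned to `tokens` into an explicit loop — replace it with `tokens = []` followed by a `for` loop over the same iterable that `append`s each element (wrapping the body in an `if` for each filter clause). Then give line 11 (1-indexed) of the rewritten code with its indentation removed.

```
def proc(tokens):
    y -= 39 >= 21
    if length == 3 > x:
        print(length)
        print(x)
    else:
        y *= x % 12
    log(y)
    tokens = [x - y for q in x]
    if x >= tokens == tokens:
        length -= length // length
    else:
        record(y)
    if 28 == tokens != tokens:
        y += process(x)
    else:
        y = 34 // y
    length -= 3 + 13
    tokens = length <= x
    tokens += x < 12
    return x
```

tokens.append(x - y)

Transformed code:
def proc(tokens):
    y -= 39 >= 21
    if length == 3 > x:
        print(length)
        print(x)
    else:
        y *= x % 12
    log(y)
    tokens = []
    for q in x:
        tokens.append(x - y)
    if x >= tokens == tokens:
        length -= length // length
    else:
        record(y)
    if 28 == tokens != tokens:
        y += process(x)
    else:
        y = 34 // y
    length -= 3 + 13
    tokens = length <= x
    tokens += x < 12
    return x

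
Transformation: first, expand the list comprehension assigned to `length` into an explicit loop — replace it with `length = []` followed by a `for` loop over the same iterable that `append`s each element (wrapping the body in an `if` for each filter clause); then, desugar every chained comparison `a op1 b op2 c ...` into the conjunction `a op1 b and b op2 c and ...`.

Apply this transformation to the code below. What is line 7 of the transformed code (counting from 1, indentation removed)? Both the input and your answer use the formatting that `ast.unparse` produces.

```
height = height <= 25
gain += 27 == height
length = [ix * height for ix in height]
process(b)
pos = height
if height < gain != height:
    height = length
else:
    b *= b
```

Transformed code:
height = height <= 25
gain += 27 == height
length = []
for ix in height:
    length.append(ix * height)
process(b)
pos = height
if height < gain and gain != height:
    height = length
else:
    b *= b

pos = height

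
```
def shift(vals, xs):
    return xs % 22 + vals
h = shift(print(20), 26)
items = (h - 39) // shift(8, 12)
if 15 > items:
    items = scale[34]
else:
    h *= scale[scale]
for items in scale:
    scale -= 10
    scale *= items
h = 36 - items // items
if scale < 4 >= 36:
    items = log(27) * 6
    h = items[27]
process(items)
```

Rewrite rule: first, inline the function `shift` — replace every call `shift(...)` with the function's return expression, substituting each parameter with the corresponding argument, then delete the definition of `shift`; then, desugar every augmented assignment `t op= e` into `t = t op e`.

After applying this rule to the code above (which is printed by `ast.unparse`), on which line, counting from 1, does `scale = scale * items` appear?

9

Transformed code:
h = 26 % 22 + print(20)
items = (h - 39) // (12 % 22 + 8)
if 15 > items:
    items = scale[34]
else:
    h = h * scale[scale]
for items in scale:
    scale = scale - 10
    scale = scale * items
h = 36 - items // items
if scale < 4 >= 36:
    items = log(27) * 6
    h = items[27]
process(items)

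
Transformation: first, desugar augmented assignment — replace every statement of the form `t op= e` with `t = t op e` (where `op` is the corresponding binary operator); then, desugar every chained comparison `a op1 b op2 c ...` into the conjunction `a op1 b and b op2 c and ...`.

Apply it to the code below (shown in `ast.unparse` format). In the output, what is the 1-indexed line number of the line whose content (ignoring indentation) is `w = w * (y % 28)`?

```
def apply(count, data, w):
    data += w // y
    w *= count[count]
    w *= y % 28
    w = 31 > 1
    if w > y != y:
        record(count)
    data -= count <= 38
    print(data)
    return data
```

4

Transformed code:
def apply(count, data, w):
    data = data + w // y
    w = w * count[count]
    w = w * (y % 28)
    w = 31 > 1
    if w > y and y != y:
        record(count)
    data = data - (count <= 38)
    print(data)
    return data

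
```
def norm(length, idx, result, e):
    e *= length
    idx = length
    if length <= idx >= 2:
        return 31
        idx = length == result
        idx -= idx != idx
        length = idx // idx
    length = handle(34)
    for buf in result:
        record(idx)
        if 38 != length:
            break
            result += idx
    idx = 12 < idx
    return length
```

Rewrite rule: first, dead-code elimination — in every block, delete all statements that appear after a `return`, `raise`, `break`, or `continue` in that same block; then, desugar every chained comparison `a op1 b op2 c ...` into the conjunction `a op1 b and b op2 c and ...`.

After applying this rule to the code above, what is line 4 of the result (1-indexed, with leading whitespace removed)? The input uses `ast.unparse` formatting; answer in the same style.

if length <= idx and idx >= 2:

Transformed code:
def norm(length, idx, result, e):
    e *= length
    idx = length
    if length <= idx and idx >= 2:
        return 31
    length = handle(34)
    for buf in result:
        record(idx)
        if 38 != length:
            break
    idx = 12 < idx
    return length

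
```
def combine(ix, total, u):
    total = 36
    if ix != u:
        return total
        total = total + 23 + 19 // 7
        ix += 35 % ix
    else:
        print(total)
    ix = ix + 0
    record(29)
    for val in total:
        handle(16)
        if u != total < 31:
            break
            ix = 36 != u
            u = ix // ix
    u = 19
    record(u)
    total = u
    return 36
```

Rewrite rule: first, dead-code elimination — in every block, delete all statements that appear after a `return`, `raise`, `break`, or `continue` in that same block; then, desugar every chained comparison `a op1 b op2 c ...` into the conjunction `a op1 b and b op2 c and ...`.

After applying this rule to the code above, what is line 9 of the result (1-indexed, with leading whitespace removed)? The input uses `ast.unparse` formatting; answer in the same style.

Transformed code:
def combine(ix, total, u):
    total = 36
    if ix != u:
        return total
    else:
        print(total)
    ix = ix + 0
    record(29)
    for val in total:
        handle(16)
        if u != total and total < 31:
            break
    u = 19
    record(u)
    total = u
    return 36

for val in total:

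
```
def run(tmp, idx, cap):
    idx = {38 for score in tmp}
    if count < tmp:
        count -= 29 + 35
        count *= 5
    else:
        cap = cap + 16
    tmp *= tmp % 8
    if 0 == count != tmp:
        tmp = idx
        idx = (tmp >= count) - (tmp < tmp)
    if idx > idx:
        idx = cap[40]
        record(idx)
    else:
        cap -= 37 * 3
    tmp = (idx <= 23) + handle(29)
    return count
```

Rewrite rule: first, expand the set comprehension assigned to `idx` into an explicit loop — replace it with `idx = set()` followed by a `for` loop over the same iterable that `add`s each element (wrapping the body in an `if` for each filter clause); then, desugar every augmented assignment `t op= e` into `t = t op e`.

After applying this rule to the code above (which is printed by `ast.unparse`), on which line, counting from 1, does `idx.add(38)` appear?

Transformed code:
def run(tmp, idx, cap):
    idx = set()
    for score in tmp:
        idx.add(38)
    if count < tmp:
        count = count - (29 + 35)
        count = count * 5
    else:
        cap = cap + 16
    tmp = tmp * (tmp % 8)
    if 0 == count != tmp:
        tmp = idx
        idx = (tmp >= count) - (tmp < tmp)
    if idx > idx:
        idx = cap[40]
        record(idx)
    else:
        cap = cap - 37 * 3
    tmp = (idx <= 23) + handle(29)
    return count

4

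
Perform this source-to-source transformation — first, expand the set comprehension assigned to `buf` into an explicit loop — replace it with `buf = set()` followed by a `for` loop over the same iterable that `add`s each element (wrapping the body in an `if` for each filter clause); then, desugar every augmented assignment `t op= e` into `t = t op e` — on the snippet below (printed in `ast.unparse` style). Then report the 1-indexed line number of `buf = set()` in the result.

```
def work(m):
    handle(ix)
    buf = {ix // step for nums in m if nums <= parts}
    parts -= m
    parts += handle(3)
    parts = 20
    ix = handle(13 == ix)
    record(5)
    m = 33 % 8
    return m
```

3

Transformed code:
def work(m):
    handle(ix)
    buf = set()
    for nums in m:
        if nums <= parts:
            buf.add(ix // step)
    parts = parts - m
    parts = parts + handle(3)
    parts = 20
    ix = handle(13 == ix)
    record(5)
    m = 33 % 8
    return m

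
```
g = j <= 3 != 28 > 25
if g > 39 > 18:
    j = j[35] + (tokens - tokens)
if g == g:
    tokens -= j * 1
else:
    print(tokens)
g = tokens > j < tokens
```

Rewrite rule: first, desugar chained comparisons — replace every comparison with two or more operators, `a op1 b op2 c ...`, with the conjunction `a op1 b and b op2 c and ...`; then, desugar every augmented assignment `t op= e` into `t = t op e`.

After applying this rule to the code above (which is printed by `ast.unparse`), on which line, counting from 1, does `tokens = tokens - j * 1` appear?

Transformed code:
g = j <= 3 and 3 != 28 and (28 > 25)
if g > 39 and 39 > 18:
    j = j[35] + (tokens - tokens)
if g == g:
    tokens = tokens - j * 1
else:
    print(tokens)
g = tokens > j and j < tokens

5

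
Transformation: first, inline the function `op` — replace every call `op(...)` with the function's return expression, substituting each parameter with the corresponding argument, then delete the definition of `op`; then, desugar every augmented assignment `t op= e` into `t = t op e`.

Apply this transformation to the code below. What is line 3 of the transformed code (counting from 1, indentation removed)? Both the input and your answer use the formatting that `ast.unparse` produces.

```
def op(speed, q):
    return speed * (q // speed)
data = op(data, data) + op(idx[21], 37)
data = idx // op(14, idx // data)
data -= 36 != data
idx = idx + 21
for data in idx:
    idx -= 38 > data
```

Transformed code:
data = data * (data // data) + idx[21] * (37 // idx[21])
data = idx // (14 * (idx // data // 14))
data = data - (36 != data)
idx = idx + 21
for data in idx:
    idx = idx - (38 > data)

data = data - (36 != data)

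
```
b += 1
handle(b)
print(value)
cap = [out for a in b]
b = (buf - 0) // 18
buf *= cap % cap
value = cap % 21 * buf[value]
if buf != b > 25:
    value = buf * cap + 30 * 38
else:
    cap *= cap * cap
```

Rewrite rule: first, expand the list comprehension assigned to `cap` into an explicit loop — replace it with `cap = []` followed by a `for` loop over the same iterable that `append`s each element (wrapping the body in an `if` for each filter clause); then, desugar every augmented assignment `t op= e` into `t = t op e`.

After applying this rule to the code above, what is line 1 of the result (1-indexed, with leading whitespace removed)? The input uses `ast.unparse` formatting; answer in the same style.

b = b + 1

Transformed code:
b = b + 1
handle(b)
print(value)
cap = []
for a in b:
    cap.append(out)
b = (buf - 0) // 18
buf = buf * (cap % cap)
value = cap % 21 * buf[value]
if buf != b > 25:
    value = buf * cap + 30 * 38
else:
    cap = cap * (cap * cap)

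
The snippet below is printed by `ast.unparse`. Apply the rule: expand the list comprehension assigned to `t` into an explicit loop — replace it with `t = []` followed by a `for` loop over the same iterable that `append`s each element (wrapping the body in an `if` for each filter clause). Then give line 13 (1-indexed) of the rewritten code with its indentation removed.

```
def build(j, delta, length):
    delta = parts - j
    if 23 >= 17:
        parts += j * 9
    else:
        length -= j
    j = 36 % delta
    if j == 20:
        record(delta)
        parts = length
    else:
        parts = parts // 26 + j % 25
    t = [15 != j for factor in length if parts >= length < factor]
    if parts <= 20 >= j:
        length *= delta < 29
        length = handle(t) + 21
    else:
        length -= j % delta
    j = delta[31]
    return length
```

t = []

Transformed code:
def build(j, delta, length):
    delta = parts - j
    if 23 >= 17:
        parts += j * 9
    else:
        length -= j
    j = 36 % delta
    if j == 20:
        record(delta)
        parts = length
    else:
        parts = parts // 26 + j % 25
    t = []
    for factor in length:
        if parts >= length < factor:
            t.append(15 != j)
    if parts <= 20 >= j:
        length *= delta < 29
        length = handle(t) + 21
    else:
        length -= j % delta
    j = delta[31]
    return length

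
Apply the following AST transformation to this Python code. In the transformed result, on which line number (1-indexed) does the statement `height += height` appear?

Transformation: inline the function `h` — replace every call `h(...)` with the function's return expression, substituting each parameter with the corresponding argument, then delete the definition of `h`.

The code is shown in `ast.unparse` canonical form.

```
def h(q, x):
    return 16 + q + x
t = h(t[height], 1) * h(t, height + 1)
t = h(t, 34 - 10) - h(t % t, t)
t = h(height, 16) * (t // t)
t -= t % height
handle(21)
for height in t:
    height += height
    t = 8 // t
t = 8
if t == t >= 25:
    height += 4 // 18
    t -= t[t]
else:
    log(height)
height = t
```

7

Transformed code:
t = (16 + t[height] + 1) * (16 + t + (height + 1))
t = 16 + t + (34 - 10) - (16 + t % t + t)
t = (16 + height + 16) * (t // t)
t -= t % height
handle(21)
for height in t:
    height += height
    t = 8 // t
t = 8
if t == t >= 25:
    height += 4 // 18
    t -= t[t]
else:
    log(height)
height = t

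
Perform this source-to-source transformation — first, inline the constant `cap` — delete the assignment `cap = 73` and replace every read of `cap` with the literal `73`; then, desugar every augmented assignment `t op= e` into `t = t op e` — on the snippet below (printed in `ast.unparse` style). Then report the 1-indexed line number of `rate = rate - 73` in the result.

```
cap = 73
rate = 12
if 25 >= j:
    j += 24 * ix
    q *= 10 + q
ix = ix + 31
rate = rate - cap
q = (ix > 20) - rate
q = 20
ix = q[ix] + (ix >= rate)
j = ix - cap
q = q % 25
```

6

Transformed code:
rate = 12
if 25 >= j:
    j = j + 24 * ix
    q = q * (10 + q)
ix = ix + 31
rate = rate - 73
q = (ix > 20) - rate
q = 20
ix = q[ix] + (ix >= rate)
j = ix - 73
q = q % 25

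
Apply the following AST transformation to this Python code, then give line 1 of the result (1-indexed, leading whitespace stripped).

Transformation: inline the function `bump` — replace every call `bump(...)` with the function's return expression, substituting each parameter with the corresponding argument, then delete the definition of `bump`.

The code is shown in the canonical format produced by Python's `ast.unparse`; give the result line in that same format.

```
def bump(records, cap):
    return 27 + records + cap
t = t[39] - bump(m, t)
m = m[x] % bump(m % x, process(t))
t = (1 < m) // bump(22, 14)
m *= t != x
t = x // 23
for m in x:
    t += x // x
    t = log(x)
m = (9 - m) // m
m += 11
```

t = t[39] - (27 + m + t)

Transformed code:
t = t[39] - (27 + m + t)
m = m[x] % (27 + m % x + process(t))
t = (1 < m) // (27 + 22 + 14)
m *= t != x
t = x // 23
for m in x:
    t += x // x
    t = log(x)
m = (9 - m) // m
m += 11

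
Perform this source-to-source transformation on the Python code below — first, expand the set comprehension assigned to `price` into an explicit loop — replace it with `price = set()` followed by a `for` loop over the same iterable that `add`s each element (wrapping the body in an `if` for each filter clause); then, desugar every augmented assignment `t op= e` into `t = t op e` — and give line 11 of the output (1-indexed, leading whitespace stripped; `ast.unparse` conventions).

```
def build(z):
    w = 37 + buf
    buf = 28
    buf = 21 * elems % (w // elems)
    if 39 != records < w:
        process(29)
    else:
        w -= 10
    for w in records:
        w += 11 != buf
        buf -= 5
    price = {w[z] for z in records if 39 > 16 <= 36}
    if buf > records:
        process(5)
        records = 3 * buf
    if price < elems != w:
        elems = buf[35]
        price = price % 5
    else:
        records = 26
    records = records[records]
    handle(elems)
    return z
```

Transformed code:
def build(z):
    w = 37 + buf
    buf = 28
    buf = 21 * elems % (w // elems)
    if 39 != records < w:
        process(29)
    else:
        w = w - 10
    for w in records:
        w = w + (11 != buf)
        buf = buf - 5
    price = set()
    for z in records:
        if 39 > 16 <= 36:
            price.add(w[z])
    if buf > records:
        process(5)
        records = 3 * buf
    if price < elems != w:
        elems = buf[35]
        price = price % 5
    else:
        records = 26
    records = records[records]
    handle(elems)
    return z

buf = buf - 5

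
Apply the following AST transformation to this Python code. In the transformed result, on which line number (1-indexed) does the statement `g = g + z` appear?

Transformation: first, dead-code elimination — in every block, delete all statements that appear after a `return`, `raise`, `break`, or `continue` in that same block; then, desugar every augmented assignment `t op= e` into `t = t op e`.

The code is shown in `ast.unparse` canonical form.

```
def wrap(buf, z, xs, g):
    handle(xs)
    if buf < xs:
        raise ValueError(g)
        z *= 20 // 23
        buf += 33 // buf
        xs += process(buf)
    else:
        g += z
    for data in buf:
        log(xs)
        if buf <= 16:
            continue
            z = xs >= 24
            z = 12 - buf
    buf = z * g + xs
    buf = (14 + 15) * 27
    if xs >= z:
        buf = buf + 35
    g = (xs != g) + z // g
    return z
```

Transformed code:
def wrap(buf, z, xs, g):
    handle(xs)
    if buf < xs:
        raise ValueError(g)
    else:
        g = g + z
    for data in buf:
        log(xs)
        if buf <= 16:
            continue
    buf = z * g + xs
    buf = (14 + 15) * 27
    if xs >= z:
        buf = buf + 35
    g = (xs != g) + z // g
    return z

6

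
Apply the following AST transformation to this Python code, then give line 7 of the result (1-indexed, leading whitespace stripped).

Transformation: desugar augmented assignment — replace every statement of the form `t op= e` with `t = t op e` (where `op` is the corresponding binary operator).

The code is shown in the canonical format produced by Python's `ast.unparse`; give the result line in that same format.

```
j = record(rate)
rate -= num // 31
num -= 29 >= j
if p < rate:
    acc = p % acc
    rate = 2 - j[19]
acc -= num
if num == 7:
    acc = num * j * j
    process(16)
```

Transformed code:
j = record(rate)
rate = rate - num // 31
num = num - (29 >= j)
if p < rate:
    acc = p % acc
    rate = 2 - j[19]
acc = acc - num
if num == 7:
    acc = num * j * j
    process(16)

acc = acc - num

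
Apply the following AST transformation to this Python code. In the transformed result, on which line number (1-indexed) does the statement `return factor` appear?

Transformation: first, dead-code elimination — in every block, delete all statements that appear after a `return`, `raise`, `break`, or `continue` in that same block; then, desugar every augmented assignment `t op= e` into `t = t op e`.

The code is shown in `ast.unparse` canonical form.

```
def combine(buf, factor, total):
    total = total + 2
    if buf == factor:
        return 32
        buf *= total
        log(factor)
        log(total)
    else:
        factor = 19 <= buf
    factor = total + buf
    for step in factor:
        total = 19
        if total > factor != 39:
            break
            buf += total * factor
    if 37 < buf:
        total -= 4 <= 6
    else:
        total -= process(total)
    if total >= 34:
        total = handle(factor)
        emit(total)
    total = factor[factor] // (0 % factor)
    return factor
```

20

Transformed code:
def combine(buf, factor, total):
    total = total + 2
    if buf == factor:
        return 32
    else:
        factor = 19 <= buf
    factor = total + buf
    for step in factor:
        total = 19
        if total > factor != 39:
            break
    if 37 < buf:
        total = total - (4 <= 6)
    else:
        total = total - process(total)
    if total >= 34:
        total = handle(factor)
        emit(total)
    total = factor[factor] // (0 % factor)
    return factor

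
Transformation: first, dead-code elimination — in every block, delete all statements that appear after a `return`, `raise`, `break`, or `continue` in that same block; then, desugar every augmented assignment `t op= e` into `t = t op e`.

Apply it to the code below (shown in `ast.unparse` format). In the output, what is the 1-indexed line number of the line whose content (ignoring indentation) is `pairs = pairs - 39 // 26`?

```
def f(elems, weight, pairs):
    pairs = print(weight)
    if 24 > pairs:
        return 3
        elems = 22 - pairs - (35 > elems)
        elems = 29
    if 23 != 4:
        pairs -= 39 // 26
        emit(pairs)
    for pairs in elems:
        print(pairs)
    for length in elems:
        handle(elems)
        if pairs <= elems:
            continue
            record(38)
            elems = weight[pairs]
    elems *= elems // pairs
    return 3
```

Transformed code:
def f(elems, weight, pairs):
    pairs = print(weight)
    if 24 > pairs:
        return 3
    if 23 != 4:
        pairs = pairs - 39 // 26
        emit(pairs)
    for pairs in elems:
        print(pairs)
    for length in elems:
        handle(elems)
        if pairs <= elems:
            continue
    elems = elems * (elems // pairs)
    return 3

6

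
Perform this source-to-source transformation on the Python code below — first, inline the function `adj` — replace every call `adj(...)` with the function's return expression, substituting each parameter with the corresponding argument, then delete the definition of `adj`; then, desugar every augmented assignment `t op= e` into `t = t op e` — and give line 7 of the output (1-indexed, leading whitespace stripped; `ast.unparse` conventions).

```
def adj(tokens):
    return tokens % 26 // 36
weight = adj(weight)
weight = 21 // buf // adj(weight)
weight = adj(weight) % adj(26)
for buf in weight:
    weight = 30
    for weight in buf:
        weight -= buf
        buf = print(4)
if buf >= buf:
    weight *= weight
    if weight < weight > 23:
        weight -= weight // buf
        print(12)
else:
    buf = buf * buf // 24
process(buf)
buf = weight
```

Transformed code:
weight = weight % 26 // 36
weight = 21 // buf // (weight % 26 // 36)
weight = weight % 26 // 36 % (26 % 26 // 36)
for buf in weight:
    weight = 30
    for weight in buf:
        weight = weight - buf
        buf = print(4)
if buf >= buf:
    weight = weight * weight
    if weight < weight > 23:
        weight = weight - weight // buf
        print(12)
else:
    buf = buf * buf // 24
process(buf)
buf = weight

weight = weight - buf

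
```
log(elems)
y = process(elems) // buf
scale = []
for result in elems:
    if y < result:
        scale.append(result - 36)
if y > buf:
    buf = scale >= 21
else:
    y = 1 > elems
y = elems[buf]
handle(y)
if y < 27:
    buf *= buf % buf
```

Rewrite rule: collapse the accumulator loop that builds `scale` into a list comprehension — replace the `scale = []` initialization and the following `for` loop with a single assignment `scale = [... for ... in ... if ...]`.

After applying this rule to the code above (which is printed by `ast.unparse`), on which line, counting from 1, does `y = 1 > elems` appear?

7

Transformed code:
log(elems)
y = process(elems) // buf
scale = [result - 36 for result in elems if y < result]
if y > buf:
    buf = scale >= 21
else:
    y = 1 > elems
y = elems[buf]
handle(y)
if y < 27:
    buf *= buf % buf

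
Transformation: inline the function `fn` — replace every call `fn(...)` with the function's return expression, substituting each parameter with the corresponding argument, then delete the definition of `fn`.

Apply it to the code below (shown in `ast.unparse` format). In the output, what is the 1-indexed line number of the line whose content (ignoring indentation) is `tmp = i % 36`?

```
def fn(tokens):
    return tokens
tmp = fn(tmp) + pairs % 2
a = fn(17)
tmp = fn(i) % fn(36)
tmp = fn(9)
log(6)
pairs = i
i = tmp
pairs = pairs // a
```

Transformed code:
tmp = tmp + pairs % 2
a = 17
tmp = i % 36
tmp = 9
log(6)
pairs = i
i = tmp
pairs = pairs // a

3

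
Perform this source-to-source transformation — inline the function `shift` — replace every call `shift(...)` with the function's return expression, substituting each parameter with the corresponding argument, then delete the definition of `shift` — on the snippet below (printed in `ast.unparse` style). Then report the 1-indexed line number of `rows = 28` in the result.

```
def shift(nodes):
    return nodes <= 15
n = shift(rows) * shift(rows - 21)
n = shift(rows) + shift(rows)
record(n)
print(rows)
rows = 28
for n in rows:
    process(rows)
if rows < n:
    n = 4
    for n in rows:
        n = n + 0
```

5

Transformed code:
n = (rows <= 15) * (rows - 21 <= 15)
n = (rows <= 15) + (rows <= 15)
record(n)
print(rows)
rows = 28
for n in rows:
    process(rows)
if rows < n:
    n = 4
    for n in rows:
        n = n + 0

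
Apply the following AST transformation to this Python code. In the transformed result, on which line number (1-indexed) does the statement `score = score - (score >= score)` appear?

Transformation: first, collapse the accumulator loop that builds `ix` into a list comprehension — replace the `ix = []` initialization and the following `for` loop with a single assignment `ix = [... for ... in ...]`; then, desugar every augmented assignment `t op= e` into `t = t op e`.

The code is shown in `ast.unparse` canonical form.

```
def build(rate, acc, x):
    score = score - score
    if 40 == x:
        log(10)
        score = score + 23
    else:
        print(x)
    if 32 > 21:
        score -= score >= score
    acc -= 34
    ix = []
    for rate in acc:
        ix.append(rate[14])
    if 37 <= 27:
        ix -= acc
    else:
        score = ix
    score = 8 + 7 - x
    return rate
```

9

Transformed code:
def build(rate, acc, x):
    score = score - score
    if 40 == x:
        log(10)
        score = score + 23
    else:
        print(x)
    if 32 > 21:
        score = score - (score >= score)
    acc = acc - 34
    ix = [rate[14] for rate in acc]
    if 37 <= 27:
        ix = ix - acc
    else:
        score = ix
    score = 8 + 7 - x
    return rate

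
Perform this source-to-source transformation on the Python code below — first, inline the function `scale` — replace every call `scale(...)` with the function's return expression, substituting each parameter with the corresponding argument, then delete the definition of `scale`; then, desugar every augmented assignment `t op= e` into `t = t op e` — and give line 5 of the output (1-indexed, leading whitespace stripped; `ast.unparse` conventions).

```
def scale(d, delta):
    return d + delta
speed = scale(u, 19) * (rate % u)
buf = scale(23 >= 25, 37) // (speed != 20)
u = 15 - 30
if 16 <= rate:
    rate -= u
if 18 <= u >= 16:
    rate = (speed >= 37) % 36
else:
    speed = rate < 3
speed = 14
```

rate = rate - u

Transformed code:
speed = (u + 19) * (rate % u)
buf = ((23 >= 25) + 37) // (speed != 20)
u = 15 - 30
if 16 <= rate:
    rate = rate - u
if 18 <= u >= 16:
    rate = (speed >= 37) % 36
else:
    speed = rate < 3
speed = 14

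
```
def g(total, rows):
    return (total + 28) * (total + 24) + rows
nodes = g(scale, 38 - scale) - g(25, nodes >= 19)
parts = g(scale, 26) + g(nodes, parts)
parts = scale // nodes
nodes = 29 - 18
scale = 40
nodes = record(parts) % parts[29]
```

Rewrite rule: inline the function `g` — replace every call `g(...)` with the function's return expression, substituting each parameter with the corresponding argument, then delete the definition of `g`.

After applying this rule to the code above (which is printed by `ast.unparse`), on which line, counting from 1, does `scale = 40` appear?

Transformed code:
nodes = (scale + 28) * (scale + 24) + (38 - scale) - ((25 + 28) * (25 + 24) + (nodes >= 19))
parts = (scale + 28) * (scale + 24) + 26 + ((nodes + 28) * (nodes + 24) + parts)
parts = scale // nodes
nodes = 29 - 18
scale = 40
nodes = record(parts) % parts[29]

5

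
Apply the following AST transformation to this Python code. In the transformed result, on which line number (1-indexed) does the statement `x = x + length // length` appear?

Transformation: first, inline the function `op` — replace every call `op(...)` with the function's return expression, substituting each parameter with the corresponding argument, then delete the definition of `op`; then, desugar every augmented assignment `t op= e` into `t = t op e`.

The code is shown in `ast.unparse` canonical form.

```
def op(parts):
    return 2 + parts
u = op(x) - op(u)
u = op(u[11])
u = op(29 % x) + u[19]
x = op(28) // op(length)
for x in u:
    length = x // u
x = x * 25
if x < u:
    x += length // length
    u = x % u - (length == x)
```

9

Transformed code:
u = 2 + x - (2 + u)
u = 2 + u[11]
u = 2 + 29 % x + u[19]
x = (2 + 28) // (2 + length)
for x in u:
    length = x // u
x = x * 25
if x < u:
    x = x + length // length
    u = x % u - (length == x)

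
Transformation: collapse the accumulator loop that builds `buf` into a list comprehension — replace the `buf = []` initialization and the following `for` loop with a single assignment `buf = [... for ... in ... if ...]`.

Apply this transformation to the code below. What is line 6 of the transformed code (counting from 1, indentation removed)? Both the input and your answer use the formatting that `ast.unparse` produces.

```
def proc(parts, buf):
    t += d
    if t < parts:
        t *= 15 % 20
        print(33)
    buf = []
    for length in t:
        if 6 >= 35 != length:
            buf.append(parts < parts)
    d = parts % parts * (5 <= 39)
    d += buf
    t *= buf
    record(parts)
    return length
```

Transformed code:
def proc(parts, buf):
    t += d
    if t < parts:
        t *= 15 % 20
        print(33)
    buf = [parts < parts for length in t if 6 >= 35 != length]
    d = parts % parts * (5 <= 39)
    d += buf
    t *= buf
    record(parts)
    return length

buf = [parts < parts for length in t if 6 >= 35 != length]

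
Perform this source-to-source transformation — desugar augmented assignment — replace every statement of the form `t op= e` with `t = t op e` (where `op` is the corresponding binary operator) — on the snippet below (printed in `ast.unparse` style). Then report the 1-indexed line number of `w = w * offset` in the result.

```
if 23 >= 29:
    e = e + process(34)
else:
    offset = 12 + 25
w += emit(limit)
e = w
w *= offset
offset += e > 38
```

7

Transformed code:
if 23 >= 29:
    e = e + process(34)
else:
    offset = 12 + 25
w = w + emit(limit)
e = w
w = w * offset
offset = offset + (e > 38)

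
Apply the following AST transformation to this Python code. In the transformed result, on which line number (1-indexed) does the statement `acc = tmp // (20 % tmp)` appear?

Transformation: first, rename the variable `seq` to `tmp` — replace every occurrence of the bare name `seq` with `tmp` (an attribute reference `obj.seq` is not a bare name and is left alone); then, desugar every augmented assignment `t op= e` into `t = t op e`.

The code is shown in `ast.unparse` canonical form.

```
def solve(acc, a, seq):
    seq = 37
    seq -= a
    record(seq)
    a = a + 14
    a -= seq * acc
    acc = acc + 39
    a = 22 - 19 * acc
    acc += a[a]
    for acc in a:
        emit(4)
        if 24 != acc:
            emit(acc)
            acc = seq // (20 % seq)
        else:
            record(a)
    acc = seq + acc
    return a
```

14

Transformed code:
def solve(acc, a, tmp):
    tmp = 37
    tmp = tmp - a
    record(tmp)
    a = a + 14
    a = a - tmp * acc
    acc = acc + 39
    a = 22 - 19 * acc
    acc = acc + a[a]
    for acc in a:
        emit(4)
        if 24 != acc:
            emit(acc)
            acc = tmp // (20 % tmp)
        else:
            record(a)
    acc = tmp + acc
    return a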